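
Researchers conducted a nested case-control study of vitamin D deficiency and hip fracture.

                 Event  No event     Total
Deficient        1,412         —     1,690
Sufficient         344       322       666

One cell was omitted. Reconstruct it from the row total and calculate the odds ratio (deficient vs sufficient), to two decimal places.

4.75

The missing cell is in the exposed row: 1690 − 1412 = 278.
So a = 1412, b = 278, c = 344, d = 322.
OR = (a·d)/(b·c) = (1412 × 322) / (278 × 344) = 454664 / 95632 = 4.75431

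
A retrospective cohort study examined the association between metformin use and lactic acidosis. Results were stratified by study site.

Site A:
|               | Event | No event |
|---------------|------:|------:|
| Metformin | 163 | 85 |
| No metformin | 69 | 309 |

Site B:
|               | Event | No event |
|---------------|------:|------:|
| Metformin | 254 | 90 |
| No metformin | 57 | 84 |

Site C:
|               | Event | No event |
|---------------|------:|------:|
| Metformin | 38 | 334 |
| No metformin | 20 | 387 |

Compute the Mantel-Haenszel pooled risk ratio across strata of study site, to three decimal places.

2.485

RR_MH = Σ(aᵢ·n₀ᵢ/nᵢ) / Σ(cᵢ·n₁ᵢ/nᵢ), with n₁ᵢ = aᵢ+bᵢ (exposed), n₀ᵢ = cᵢ+dᵢ (unexposed), nᵢ = n₁ᵢ+n₀ᵢ.
Stratum 1 (Site A): n₁ = 248, n₀ = 378, n = 626; a·n₀/n = 163·378/626 = 98.4249; c·n₁/n = 69·248/626 = 27.3355
Stratum 2 (Site B): n₁ = 344, n₀ = 141, n = 485; a·n₀/n = 254·141/485 = 73.8433; c·n₁/n = 57·344/485 = 40.4289
Stratum 3 (Site C): n₁ = 372, n₀ = 407, n = 779; a·n₀/n = 38·407/779 = 19.8537; c·n₁/n = 20·372/779 = 9.5507
RR_MH = (98.4249 + 73.8433 + 19.8537) / (27.3355 + 40.4289 + 9.5507) = 192.1219 / 77.3150 = 2.48492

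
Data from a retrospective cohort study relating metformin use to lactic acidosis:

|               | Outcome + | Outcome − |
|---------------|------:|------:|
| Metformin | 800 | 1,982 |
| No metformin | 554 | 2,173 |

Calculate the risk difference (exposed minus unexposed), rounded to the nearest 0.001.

0.084

Cells: a = 800, b = 1982, c = 554, d = 2173.
Risk in exposed = 800/2782 = 0.287563; risk in unexposed = 554/2727 = 0.203154.
Risk difference = 0.287563 − 0.203154 = 0.084409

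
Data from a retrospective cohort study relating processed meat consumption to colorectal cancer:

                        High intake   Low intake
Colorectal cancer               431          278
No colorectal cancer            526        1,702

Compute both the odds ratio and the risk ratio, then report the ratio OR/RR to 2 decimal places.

Reading the table with exposure as columns: a = 431 (High intake, case), b = 526 (High intake, non-case), c = 278 (Low intake, case), d = 1702.
OR = (431·1702)/(526·278) = 733562/146228 = 5.01656
Risk in exposed = 431/957 = 0.45037; risk in unexposed = 278/1980 = 0.14040; RR = 3.20764
OR/RR = 5.01656 / 3.20764 = 1.56394
The outcome is not rare, so the OR lies further from 1 than the RR.

1.56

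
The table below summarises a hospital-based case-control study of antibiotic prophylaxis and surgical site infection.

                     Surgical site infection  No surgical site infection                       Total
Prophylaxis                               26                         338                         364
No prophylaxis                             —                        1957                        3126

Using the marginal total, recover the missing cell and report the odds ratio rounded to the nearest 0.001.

The missing cell is in the unexposed row: 3126 − 1957 = 1169.
So a = 26, b = 338, c = 1169, d = 1957.
OR = (a·d)/(b·c) = (26 × 1957) / (338 × 1169) = 50882 / 395122 = 0.12878

0.129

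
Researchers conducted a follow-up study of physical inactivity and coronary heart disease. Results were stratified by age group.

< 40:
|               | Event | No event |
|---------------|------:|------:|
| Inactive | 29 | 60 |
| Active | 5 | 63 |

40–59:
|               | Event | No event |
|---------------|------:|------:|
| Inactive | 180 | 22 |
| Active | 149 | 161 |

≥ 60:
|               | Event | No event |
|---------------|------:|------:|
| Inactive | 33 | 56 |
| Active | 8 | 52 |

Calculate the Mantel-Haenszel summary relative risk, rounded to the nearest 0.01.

RR_MH = Σ(aᵢ·n₀ᵢ/nᵢ) / Σ(cᵢ·n₁ᵢ/nᵢ), with n₁ᵢ = aᵢ+bᵢ (exposed), n₀ᵢ = cᵢ+dᵢ (unexposed), nᵢ = n₁ᵢ+n₀ᵢ.
Stratum 1 (< 40): n₁ = 89, n₀ = 68, n = 157; a·n₀/n = 29·68/157 = 12.5605; c·n₁/n = 5·89/157 = 2.8344
Stratum 2 (40–59): n₁ = 202, n₀ = 310, n = 512; a·n₀/n = 180·310/512 = 108.9844; c·n₁/n = 149·202/512 = 58.7852
Stratum 3 (≥ 60): n₁ = 89, n₀ = 60, n = 149; a·n₀/n = 33·60/149 = 13.2886; c·n₁/n = 8·89/149 = 4.7785
RR_MH = (12.5605 + 108.9844 + 13.2886) / (2.8344 + 58.7852 + 4.7785) = 134.8335 / 66.3981 = 2.03068

2.03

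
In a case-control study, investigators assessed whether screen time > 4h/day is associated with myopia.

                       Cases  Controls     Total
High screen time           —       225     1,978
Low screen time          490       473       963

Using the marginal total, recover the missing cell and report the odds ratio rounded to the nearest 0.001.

The missing cell is in the exposed row: 1978 − 225 = 1753.
So a = 1753, b = 225, c = 490, d = 473.
OR = (a·d)/(b·c) = (1753 × 473) / (225 × 490) = 829169 / 110250 = 7.52081

7.521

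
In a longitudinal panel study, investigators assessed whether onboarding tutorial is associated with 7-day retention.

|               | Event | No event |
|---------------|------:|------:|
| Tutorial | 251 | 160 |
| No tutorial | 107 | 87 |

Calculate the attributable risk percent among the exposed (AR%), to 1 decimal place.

Cells: a = 251, b = 160, c = 107, d = 87.
Risk in exposed = 251/411 = 0.61071; risk in unexposed = 107/194 = 0.55155.
RR = 0.61071/0.55155 = 1.10726
AR% = (RR − 1)/RR × 100 = (1.10726 − 1)/1.10726 × 100 = 9.6870%

9.7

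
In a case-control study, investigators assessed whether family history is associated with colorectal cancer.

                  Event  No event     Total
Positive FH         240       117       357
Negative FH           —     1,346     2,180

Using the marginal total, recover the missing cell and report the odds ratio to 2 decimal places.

The missing cell is in the unexposed row: 2180 − 1346 = 834.
So a = 240, b = 117, c = 834, d = 1346.
OR = (a·d)/(b·c) = (240 × 1346) / (117 × 834) = 323040 / 97578 = 3.31058

3.31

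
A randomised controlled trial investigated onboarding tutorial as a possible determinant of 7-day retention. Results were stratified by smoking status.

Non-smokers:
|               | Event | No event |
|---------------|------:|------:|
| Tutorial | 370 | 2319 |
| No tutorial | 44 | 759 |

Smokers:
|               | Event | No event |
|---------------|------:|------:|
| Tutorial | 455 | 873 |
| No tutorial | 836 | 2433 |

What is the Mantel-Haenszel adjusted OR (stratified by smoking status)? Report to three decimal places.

1.709

OR_MH = Σ(aᵢdᵢ/nᵢ) / Σ(bᵢcᵢ/nᵢ), where nᵢ is the stratum total.
Stratum 1 (Non-smokers): n = 3492; a·d/n = 370·759/3492 = 80.4210; b·c/n = 2319·44/3492 = 29.2199
Stratum 2 (Smokers): n = 4597; a·d/n = 455·2433/4597 = 240.8125; b·c/n = 873·836/4597 = 158.7618
OR_MH = (80.4210 + 240.8125) / (29.2199 + 158.7618) = 321.2334 / 187.9817 = 1.70885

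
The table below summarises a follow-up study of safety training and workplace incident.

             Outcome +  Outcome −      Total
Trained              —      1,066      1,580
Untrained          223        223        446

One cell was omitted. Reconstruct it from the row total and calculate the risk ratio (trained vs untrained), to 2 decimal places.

0.65

The missing cell is in the exposed row: 1580 − 1066 = 514.
So a = 514, b = 1066, c = 223, d = 223.
RR = [a/(a+b)] / [c/(c+d)] = (514/1580) / (223/446) = 0.32532/0.50000 = 0.65063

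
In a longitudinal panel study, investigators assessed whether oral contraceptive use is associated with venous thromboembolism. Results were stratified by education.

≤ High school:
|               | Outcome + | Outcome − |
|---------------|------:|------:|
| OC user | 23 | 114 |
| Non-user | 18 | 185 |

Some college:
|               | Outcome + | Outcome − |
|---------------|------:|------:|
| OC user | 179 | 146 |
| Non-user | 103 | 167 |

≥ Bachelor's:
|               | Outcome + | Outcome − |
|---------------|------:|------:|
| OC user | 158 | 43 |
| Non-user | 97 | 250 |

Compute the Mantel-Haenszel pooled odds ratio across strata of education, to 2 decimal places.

3.46

OR_MH = Σ(aᵢdᵢ/nᵢ) / Σ(bᵢcᵢ/nᵢ), where nᵢ is the stratum total.
Stratum 1 (≤ High school): n = 340; a·d/n = 23·185/340 = 12.5147; b·c/n = 114·18/340 = 6.0353
Stratum 2 (Some college): n = 595; a·d/n = 179·167/595 = 50.2403; b·c/n = 146·103/595 = 25.2739
Stratum 3 (≥ Bachelor's): n = 548; a·d/n = 158·250/548 = 72.0803; b·c/n = 43·97/548 = 7.6113
OR_MH = (12.5147 + 50.2403 + 72.0803) / (6.0353 + 25.2739 + 7.6113) = 134.8353 / 38.9206 = 3.46437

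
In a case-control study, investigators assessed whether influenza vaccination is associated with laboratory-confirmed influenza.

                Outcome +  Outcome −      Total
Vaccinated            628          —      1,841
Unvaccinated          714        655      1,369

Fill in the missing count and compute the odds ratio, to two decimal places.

The missing cell is in the exposed row: 1841 − 628 = 1213.
So a = 628, b = 1213, c = 714, d = 655.
OR = (a·d)/(b·c) = (628 × 655) / (1213 × 714) = 411340 / 866082 = 0.47494

0.47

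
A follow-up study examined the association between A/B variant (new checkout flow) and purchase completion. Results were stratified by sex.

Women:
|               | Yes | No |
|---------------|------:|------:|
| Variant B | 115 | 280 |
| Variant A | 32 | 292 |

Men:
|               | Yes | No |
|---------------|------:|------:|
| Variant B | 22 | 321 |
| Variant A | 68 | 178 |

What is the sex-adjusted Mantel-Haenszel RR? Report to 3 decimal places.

RR_MH = Σ(aᵢ·n₀ᵢ/nᵢ) / Σ(cᵢ·n₁ᵢ/nᵢ), with n₁ᵢ = aᵢ+bᵢ (exposed), n₀ᵢ = cᵢ+dᵢ (unexposed), nᵢ = n₁ᵢ+n₀ᵢ.
Stratum 1 (Women): n₁ = 395, n₀ = 324, n = 719; a·n₀/n = 115·324/719 = 51.8220; c·n₁/n = 32·395/719 = 17.5800
Stratum 2 (Men): n₁ = 343, n₀ = 246, n = 589; a·n₀/n = 22·246/589 = 9.1885; c·n₁/n = 68·343/589 = 39.5993
RR_MH = (51.8220 + 9.1885) / (17.5800 + 39.5993) = 61.0104 / 57.1793 = 1.06700

1.067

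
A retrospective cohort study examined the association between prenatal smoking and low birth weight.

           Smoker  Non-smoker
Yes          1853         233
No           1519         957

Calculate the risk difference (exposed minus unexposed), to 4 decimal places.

Reading the table with exposure as columns: a = 1853 (Smoker, case), b = 1519 (Smoker, non-case), c = 233 (Non-smoker, case), d = 957.
Risk in exposed = 1853/3372 = 0.549526; risk in unexposed = 233/1190 = 0.195798.
Risk difference = 0.549526 − 0.195798 = 0.353727

0.3537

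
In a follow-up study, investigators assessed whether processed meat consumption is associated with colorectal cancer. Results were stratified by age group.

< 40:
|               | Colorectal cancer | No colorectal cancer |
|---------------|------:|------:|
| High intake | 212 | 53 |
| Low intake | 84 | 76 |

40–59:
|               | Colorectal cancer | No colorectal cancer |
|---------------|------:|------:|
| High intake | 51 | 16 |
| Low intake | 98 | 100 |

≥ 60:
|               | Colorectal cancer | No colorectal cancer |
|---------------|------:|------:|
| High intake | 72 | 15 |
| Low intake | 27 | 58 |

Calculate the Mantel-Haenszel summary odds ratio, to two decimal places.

4.34

OR_MH = Σ(aᵢdᵢ/nᵢ) / Σ(bᵢcᵢ/nᵢ), where nᵢ is the stratum total.
Stratum 1 (< 40): n = 425; a·d/n = 212·76/425 = 37.9106; b·c/n = 53·84/425 = 10.4753
Stratum 2 (40–59): n = 265; a·d/n = 51·100/265 = 19.2453; b·c/n = 16·98/265 = 5.9170
Stratum 3 (≥ 60): n = 172; a·d/n = 72·58/172 = 24.2791; b·c/n = 15·27/172 = 2.3547
OR_MH = (37.9106 + 19.2453 + 24.2791) / (10.4753 + 5.9170 + 2.3547) = 81.4349 / 18.7469 = 4.34391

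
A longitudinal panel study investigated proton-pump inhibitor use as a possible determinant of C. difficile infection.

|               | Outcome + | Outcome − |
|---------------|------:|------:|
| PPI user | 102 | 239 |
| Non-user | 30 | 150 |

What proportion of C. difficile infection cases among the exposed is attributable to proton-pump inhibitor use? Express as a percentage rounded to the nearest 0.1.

Cells: a = 102, b = 239, c = 30, d = 150.
Risk in exposed = 102/341 = 0.29912; risk in unexposed = 30/180 = 0.16667.
RR = 0.29912/0.16667 = 1.79472
AR% = (RR − 1)/RR × 100 = (1.79472 − 1)/1.79472 × 100 = 44.2810%

44.3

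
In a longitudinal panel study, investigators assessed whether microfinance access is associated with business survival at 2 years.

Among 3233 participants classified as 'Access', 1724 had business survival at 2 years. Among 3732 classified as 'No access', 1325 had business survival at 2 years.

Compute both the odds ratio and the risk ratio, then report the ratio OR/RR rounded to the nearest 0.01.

1.38

From the description: a = 1724, b = 1509, c = 1325, d = 2407.
OR = (1724·2407)/(1509·1325) = 4149668/1999425 = 2.07543
Risk in exposed = 1724/3233 = 0.53325; risk in unexposed = 1325/3732 = 0.35504; RR = 1.50196
OR/RR = 2.07543 / 1.50196 = 1.38182
The outcome is not rare, so the OR lies further from 1 than the RR.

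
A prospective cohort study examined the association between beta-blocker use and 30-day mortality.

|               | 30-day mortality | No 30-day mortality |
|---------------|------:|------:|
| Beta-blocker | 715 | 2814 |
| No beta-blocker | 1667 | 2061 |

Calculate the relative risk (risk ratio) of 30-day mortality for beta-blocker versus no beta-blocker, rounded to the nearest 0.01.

0.45

Cells: a = 715, b = 2814, c = 1667, d = 2061.
Risk in exposed = 715/3529 = 0.20261; risk in unexposed = 1667/3728 = 0.44716.
RR = 0.20261 / 0.44716 = 0.45310
The risk is 55% lower among the exposed than among the unexposed.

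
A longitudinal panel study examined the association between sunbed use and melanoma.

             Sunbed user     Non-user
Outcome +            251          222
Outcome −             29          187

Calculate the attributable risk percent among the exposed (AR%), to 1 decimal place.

39.5

Reading the table with exposure as columns: a = 251 (Sunbed user, case), b = 29 (Sunbed user, non-case), c = 222 (Non-user, case), d = 187.
Risk in exposed = 251/280 = 0.89643; risk in unexposed = 222/409 = 0.54279.
RR = 0.89643/0.54279 = 1.65153
AR% = (RR − 1)/RR × 100 = (1.65153 − 1)/1.65153 × 100 = 39.4500%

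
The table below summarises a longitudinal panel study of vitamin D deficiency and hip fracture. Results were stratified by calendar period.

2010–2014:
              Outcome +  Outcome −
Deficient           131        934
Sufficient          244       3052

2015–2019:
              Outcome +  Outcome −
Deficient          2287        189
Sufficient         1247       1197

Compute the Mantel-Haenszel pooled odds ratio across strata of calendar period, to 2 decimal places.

OR_MH = Σ(aᵢdᵢ/nᵢ) / Σ(bᵢcᵢ/nᵢ), where nᵢ is the stratum total.
Stratum 1 (2010–2014): n = 4361; a·d/n = 131·3052/4361 = 91.6790; b·c/n = 934·244/4361 = 52.2577
Stratum 2 (2015–2019): n = 4920; a·d/n = 2287·1197/4920 = 556.4104; b·c/n = 189·1247/4920 = 47.9030
OR_MH = (91.6790 + 556.4104) / (52.2577 + 47.9030) = 648.0893 / 100.1608 = 6.47049

6.47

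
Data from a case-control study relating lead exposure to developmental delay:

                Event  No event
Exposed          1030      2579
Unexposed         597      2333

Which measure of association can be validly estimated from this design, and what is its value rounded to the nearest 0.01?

Cells: a = 1030, b = 2579, c = 597, d = 2333.
This is a case-control study: participants were sampled on outcome status, so risks in the source population cannot be estimated directly — relative risk is not valid here. The odds ratio is the appropriate measure.
OR = (a·d)/(b·c) = (1030 × 2333) / (2579 × 597) = 2402990 / 1539663 = 1.56072

1.56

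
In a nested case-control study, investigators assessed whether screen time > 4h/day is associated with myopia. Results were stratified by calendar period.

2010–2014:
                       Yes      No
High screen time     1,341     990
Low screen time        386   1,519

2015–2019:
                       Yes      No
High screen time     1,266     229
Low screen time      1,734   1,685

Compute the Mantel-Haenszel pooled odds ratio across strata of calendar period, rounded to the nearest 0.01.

OR_MH = Σ(aᵢdᵢ/nᵢ) / Σ(bᵢcᵢ/nᵢ), where nᵢ is the stratum total.
Stratum 1 (2010–2014): n = 4236; a·d/n = 1341·1519/4236 = 480.8732; b·c/n = 990·386/4236 = 90.2125
Stratum 2 (2015–2019): n = 4914; a·d/n = 1266·1685/4914 = 434.1087; b·c/n = 229·1734/4914 = 80.8071
OR_MH = (480.8732 + 434.1087) / (90.2125 + 80.8071) = 914.9819 / 171.0195 = 5.35016

5.35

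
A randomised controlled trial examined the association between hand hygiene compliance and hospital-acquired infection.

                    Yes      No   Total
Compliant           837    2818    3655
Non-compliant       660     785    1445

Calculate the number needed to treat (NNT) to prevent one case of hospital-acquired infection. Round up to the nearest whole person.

5

Risk in treated group = 837/3655 = 0.22900; risk in control = 660/1445 = 0.45675.
Absolute risk reduction = 0.45675 − 0.22900 = 0.22775
NNT = 1 / ARR = 1 / 0.22775 = 4.391 → round up → 5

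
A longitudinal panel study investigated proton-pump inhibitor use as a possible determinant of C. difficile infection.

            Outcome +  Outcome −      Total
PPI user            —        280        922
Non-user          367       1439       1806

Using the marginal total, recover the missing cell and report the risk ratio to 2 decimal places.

The missing cell is in the exposed row: 922 − 280 = 642.
So a = 642, b = 280, c = 367, d = 1439.
RR = [a/(a+b)] / [c/(c+d)] = (642/922) / (367/1806) = 0.69631/0.20321 = 3.42654

3.43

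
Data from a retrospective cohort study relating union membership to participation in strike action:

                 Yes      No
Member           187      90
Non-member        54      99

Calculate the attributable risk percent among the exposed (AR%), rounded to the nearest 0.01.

Cells: a = 187, b = 90, c = 54, d = 99.
Risk in exposed = 187/277 = 0.67509; risk in unexposed = 54/153 = 0.35294.
RR = 0.67509/0.35294 = 1.91276
AR% = (RR − 1)/RR × 100 = (1.91276 − 1)/1.91276 × 100 = 47.7194%

47.72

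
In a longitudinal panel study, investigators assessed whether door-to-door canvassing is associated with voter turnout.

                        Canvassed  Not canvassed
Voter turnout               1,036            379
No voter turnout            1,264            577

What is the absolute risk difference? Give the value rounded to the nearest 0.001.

Reading the table with exposure as columns: a = 1036 (Canvassed, case), b = 1264 (Canvassed, non-case), c = 379 (Not canvassed, case), d = 577.
Risk in exposed = 1036/2300 = 0.450435; risk in unexposed = 379/956 = 0.396444.
Risk difference = 0.450435 − 0.396444 = 0.053991

0.054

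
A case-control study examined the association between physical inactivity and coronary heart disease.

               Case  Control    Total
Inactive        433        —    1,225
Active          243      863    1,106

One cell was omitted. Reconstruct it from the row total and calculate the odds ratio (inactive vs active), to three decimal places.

The missing cell is in the exposed row: 1225 − 433 = 792.
So a = 433, b = 792, c = 243, d = 863.
OR = (a·d)/(b·c) = (433 × 863) / (792 × 243) = 373679 / 192456 = 1.94163

1.942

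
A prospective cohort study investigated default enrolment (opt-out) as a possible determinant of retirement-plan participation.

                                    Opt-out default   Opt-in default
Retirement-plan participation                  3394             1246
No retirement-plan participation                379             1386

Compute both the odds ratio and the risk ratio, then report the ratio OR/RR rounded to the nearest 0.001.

5.242

Reading the table with exposure as columns: a = 3394 (Opt-out default, case), b = 379 (Opt-out default, non-case), c = 1246 (Opt-in default, case), d = 1386.
OR = (3394·1386)/(379·1246) = 4704084/472234 = 9.96134
Risk in exposed = 3394/3773 = 0.89955; risk in unexposed = 1246/2632 = 0.47340; RR = 1.90017
OR/RR = 9.96134 / 1.90017 = 5.24234
The outcome is not rare, so the OR lies further from 1 than the RR.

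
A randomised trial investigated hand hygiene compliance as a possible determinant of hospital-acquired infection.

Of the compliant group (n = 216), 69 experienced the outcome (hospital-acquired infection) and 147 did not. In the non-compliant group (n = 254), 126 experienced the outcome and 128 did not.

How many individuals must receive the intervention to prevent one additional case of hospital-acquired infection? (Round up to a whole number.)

6

Risk in treated group = 69/216 = 0.31944; risk in control = 126/254 = 0.49606.
Absolute risk reduction = 0.49606 − 0.31944 = 0.17662
NNT = 1 / ARR = 1 / 0.17662 = 5.662 → round up → 6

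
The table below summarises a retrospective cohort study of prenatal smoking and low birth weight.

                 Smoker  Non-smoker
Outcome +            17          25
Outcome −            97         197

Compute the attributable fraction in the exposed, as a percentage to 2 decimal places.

Reading the table with exposure as columns: a = 17 (Smoker, case), b = 97 (Smoker, non-case), c = 25 (Non-smoker, case), d = 197.
Risk in exposed = 17/114 = 0.14912; risk in unexposed = 25/222 = 0.11261.
RR = 0.14912/0.11261 = 1.32421
AR% = (RR − 1)/RR × 100 = (1.32421 − 1)/1.32421 × 100 = 24.4833%

24.48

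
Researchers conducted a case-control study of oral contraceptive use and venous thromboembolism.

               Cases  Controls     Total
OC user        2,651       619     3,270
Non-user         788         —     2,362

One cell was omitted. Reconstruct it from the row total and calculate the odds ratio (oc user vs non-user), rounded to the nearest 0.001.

The missing cell is in the unexposed row: 2362 − 788 = 1574.
So a = 2651, b = 619, c = 788, d = 1574.
OR = (a·d)/(b·c) = (2651 × 1574) / (619 × 788) = 4172674 / 487772 = 8.55456

8.555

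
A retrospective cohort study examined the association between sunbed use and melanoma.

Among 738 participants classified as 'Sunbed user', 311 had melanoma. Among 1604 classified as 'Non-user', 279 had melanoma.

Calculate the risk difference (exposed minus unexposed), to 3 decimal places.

From the description: a = 311, b = 427, c = 279, d = 1325.
Risk in exposed = 311/738 = 0.421409; risk in unexposed = 279/1604 = 0.173940.
Risk difference = 0.421409 − 0.173940 = 0.247469

0.247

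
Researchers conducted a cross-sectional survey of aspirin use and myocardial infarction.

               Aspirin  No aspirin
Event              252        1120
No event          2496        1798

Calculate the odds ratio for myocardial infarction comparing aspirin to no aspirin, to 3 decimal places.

Reading the table with exposure as columns: a = 252 (Aspirin, case), b = 2496 (Aspirin, non-case), c = 1120 (No aspirin, case), d = 1798.
OR = (a·d)/(b·c) = (252 × 1798) / (2496 × 1120) = 453096 / 2795520 = 0.16208
Exposure is associated with lower odds of myocardial infarction (OR = 0.16 < 1).

0.162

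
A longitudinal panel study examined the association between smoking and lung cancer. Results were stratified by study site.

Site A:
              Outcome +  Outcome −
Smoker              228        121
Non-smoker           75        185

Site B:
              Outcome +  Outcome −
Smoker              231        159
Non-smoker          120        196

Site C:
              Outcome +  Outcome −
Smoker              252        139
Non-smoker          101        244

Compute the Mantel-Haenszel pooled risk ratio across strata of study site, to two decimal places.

1.96

RR_MH = Σ(aᵢ·n₀ᵢ/nᵢ) / Σ(cᵢ·n₁ᵢ/nᵢ), with n₁ᵢ = aᵢ+bᵢ (exposed), n₀ᵢ = cᵢ+dᵢ (unexposed), nᵢ = n₁ᵢ+n₀ᵢ.
Stratum 1 (Site A): n₁ = 349, n₀ = 260, n = 609; a·n₀/n = 228·260/609 = 97.3399; c·n₁/n = 75·349/609 = 42.9803
Stratum 2 (Site B): n₁ = 390, n₀ = 316, n = 706; a·n₀/n = 231·316/706 = 103.3938; c·n₁/n = 120·390/706 = 66.2890
Stratum 3 (Site C): n₁ = 391, n₀ = 345, n = 736; a·n₀/n = 252·345/736 = 118.1250; c·n₁/n = 101·391/736 = 53.6562
RR_MH = (97.3399 + 103.3938 + 118.1250) / (42.9803 + 66.2890 + 53.6562) = 318.8587 / 162.9255 = 1.95708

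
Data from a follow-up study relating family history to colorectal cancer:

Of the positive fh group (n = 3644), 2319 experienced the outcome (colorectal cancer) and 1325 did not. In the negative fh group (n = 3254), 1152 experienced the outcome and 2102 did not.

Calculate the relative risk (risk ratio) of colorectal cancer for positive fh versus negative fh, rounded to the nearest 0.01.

From the description: a = 2319, b = 1325, c = 1152, d = 2102.
Risk in exposed = 2319/3644 = 0.63639; risk in unexposed = 1152/3254 = 0.35403.
RR = 0.63639 / 0.35403 = 1.79758
The risk among the exposed is 1.80 times that among the unexposed.

1.80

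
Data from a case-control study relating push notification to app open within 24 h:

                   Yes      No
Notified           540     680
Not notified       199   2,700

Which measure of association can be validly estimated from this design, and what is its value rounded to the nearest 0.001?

Cells: a = 540, b = 680, c = 199, d = 2700.
This is a case-control study: participants were sampled on outcome status, so risks in the source population cannot be estimated directly — relative risk is not valid here. The odds ratio is the appropriate measure.
OR = (a·d)/(b·c) = (540 × 2700) / (680 × 199) = 1458000 / 135320 = 10.77446

10.774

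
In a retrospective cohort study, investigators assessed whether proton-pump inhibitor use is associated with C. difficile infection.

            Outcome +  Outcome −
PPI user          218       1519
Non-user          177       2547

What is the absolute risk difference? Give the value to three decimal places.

0.061

Cells: a = 218, b = 1519, c = 177, d = 2547.
Risk in exposed = 218/1737 = 0.125504; risk in unexposed = 177/2724 = 0.064978.
Risk difference = 0.125504 − 0.064978 = 0.060526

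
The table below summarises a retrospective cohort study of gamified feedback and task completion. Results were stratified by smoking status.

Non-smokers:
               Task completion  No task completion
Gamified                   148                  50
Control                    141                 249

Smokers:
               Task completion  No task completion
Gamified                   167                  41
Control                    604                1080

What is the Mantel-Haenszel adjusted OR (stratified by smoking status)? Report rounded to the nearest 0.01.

6.30

OR_MH = Σ(aᵢdᵢ/nᵢ) / Σ(bᵢcᵢ/nᵢ), where nᵢ is the stratum total.
Stratum 1 (Non-smokers): n = 588; a·d/n = 148·249/588 = 62.6735; b·c/n = 50·141/588 = 11.9898
Stratum 2 (Smokers): n = 1892; a·d/n = 167·1080/1892 = 95.3277; b·c/n = 41·604/1892 = 13.0888
OR_MH = (62.6735 + 95.3277) / (11.9898 + 13.0888) = 158.0012 / 25.0786 = 6.30024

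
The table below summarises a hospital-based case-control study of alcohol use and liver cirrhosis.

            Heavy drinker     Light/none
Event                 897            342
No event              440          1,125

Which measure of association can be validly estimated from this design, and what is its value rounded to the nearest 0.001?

6.706

Reading the table with exposure as columns: a = 897 (Heavy drinker, case), b = 440 (Heavy drinker, non-case), c = 342 (Light/none, case), d = 1125.
This is a hospital-based case-control study: participants were sampled on outcome status, so risks in the source population cannot be estimated directly — relative risk is not valid here. The odds ratio is the appropriate measure.
OR = (a·d)/(b·c) = (897 × 1125) / (440 × 342) = 1009125 / 150480 = 6.70604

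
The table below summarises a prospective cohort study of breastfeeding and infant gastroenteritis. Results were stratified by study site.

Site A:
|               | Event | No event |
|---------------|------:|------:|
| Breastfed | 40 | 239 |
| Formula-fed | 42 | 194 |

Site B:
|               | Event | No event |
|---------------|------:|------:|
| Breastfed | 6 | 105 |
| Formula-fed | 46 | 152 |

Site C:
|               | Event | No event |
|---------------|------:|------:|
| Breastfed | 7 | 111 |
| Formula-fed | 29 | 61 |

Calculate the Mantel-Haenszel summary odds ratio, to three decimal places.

0.397

OR_MH = Σ(aᵢdᵢ/nᵢ) / Σ(bᵢcᵢ/nᵢ), where nᵢ is the stratum total.
Stratum 1 (Site A): n = 515; a·d/n = 40·194/515 = 15.0680; b·c/n = 239·42/515 = 19.4913
Stratum 2 (Site B): n = 309; a·d/n = 6·152/309 = 2.9515; b·c/n = 105·46/309 = 15.6311
Stratum 3 (Site C): n = 208; a·d/n = 7·61/208 = 2.0529; b·c/n = 111·29/208 = 15.4760
OR_MH = (15.0680 + 2.9515 + 2.0529) / (19.4913 + 15.6311 + 15.4760) = 20.0723 / 50.5983 = 0.39670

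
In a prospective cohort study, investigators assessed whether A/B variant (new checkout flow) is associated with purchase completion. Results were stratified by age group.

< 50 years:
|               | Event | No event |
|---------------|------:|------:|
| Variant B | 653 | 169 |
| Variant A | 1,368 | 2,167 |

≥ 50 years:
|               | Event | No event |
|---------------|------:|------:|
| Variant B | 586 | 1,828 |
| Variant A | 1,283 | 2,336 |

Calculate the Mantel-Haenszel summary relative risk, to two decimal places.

1.14

RR_MH = Σ(aᵢ·n₀ᵢ/nᵢ) / Σ(cᵢ·n₁ᵢ/nᵢ), with n₁ᵢ = aᵢ+bᵢ (exposed), n₀ᵢ = cᵢ+dᵢ (unexposed), nᵢ = n₁ᵢ+n₀ᵢ.
Stratum 1 (< 50 years): n₁ = 822, n₀ = 3535, n = 4357; a·n₀/n = 653·3535/4357 = 529.8038; c·n₁/n = 1368·822/4357 = 258.0895
Stratum 2 (≥ 50 years): n₁ = 2414, n₀ = 3619, n = 6033; a·n₀/n = 586·3619/6033 = 351.5223; c·n₁/n = 1283·2414/6033 = 513.3701
RR_MH = (529.8038 + 351.5223) / (258.0895 + 513.3701) = 881.3261 / 771.4596 = 1.14241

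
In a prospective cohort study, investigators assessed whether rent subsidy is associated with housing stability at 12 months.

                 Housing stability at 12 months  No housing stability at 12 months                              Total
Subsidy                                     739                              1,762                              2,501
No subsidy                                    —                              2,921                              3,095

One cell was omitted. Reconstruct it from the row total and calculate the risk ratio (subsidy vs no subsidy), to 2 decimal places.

The missing cell is in the unexposed row: 3095 − 2921 = 174.
So a = 739, b = 1762, c = 174, d = 2921.
RR = [a/(a+b)] / [c/(c+d)] = (739/2501) / (174/3095) = 0.29548/0.05622 = 5.25584

5.26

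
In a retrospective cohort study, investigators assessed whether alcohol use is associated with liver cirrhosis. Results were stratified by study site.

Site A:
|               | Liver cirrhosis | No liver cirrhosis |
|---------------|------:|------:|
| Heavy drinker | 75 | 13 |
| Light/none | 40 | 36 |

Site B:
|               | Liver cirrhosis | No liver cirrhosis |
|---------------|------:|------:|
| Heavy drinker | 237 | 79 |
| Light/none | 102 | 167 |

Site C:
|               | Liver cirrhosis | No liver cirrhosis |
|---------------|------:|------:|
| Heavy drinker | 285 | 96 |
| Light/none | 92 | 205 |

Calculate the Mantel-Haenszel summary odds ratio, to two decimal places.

5.68

OR_MH = Σ(aᵢdᵢ/nᵢ) / Σ(bᵢcᵢ/nᵢ), where nᵢ is the stratum total.
Stratum 1 (Site A): n = 164; a·d/n = 75·36/164 = 16.4634; b·c/n = 13·40/164 = 3.1707
Stratum 2 (Site B): n = 585; a·d/n = 237·167/585 = 67.6564; b·c/n = 79·102/585 = 13.7744
Stratum 3 (Site C): n = 678; a·d/n = 285·205/678 = 86.1726; b·c/n = 96·92/678 = 13.0265
OR_MH = (16.4634 + 67.6564 + 86.1726) / (3.1707 + 13.7744 + 13.0265) = 170.2924 / 29.9716 = 5.68178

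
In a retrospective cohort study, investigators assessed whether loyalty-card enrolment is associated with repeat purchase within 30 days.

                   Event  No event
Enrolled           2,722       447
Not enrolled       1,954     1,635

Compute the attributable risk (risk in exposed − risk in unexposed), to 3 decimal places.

0.315

Cells: a = 2722, b = 447, c = 1954, d = 1635.
Risk in exposed = 2722/3169 = 0.858946; risk in unexposed = 1954/3589 = 0.544441.
Risk difference = 0.858946 − 0.544441 = 0.314505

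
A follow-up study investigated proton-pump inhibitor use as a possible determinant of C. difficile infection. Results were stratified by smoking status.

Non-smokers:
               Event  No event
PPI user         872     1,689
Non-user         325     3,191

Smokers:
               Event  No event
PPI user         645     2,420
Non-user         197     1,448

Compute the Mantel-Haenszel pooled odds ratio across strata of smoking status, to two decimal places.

OR_MH = Σ(aᵢdᵢ/nᵢ) / Σ(bᵢcᵢ/nᵢ), where nᵢ is the stratum total.
Stratum 1 (Non-smokers): n = 6077; a·d/n = 872·3191/6077 = 457.8825; b·c/n = 1689·325/6077 = 90.3283
Stratum 2 (Smokers): n = 4710; a·d/n = 645·1448/4710 = 198.2930; b·c/n = 2420·197/4710 = 101.2187
OR_MH = (457.8825 + 198.2930) / (90.3283 + 101.2187) = 656.1755 / 191.5470 = 3.42566

3.43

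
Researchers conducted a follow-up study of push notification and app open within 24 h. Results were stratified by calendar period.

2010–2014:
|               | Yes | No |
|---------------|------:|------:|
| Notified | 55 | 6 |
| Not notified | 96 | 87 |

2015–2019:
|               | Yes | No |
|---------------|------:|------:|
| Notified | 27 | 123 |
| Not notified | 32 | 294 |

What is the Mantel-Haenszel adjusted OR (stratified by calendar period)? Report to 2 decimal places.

OR_MH = Σ(aᵢdᵢ/nᵢ) / Σ(bᵢcᵢ/nᵢ), where nᵢ is the stratum total.
Stratum 1 (2010–2014): n = 244; a·d/n = 55·87/244 = 19.6107; b·c/n = 6·96/244 = 2.3607
Stratum 2 (2015–2019): n = 476; a·d/n = 27·294/476 = 16.6765; b·c/n = 123·32/476 = 8.2689
OR_MH = (19.6107 + 16.6765) / (2.3607 + 8.2689) = 36.2871 / 10.6296 = 3.41379

3.41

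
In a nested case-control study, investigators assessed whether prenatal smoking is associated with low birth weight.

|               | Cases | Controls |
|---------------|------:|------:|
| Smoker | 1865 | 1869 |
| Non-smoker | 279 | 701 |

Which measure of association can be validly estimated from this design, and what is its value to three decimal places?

Cells: a = 1865, b = 1869, c = 279, d = 701.
This is a nested case-control study: participants were sampled on outcome status, so risks in the source population cannot be estimated directly — relative risk is not valid here. The odds ratio is the appropriate measure.
OR = (a·d)/(b·c) = (1865 × 701) / (1869 × 279) = 1307365 / 521451 = 2.50717

2.507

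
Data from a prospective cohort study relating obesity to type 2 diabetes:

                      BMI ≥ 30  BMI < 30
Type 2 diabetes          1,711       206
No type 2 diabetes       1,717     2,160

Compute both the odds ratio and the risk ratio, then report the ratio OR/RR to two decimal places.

Reading the table with exposure as columns: a = 1711 (BMI ≥ 30, case), b = 1717 (BMI ≥ 30, non-case), c = 206 (BMI < 30, case), d = 2160.
OR = (1711·2160)/(1717·206) = 3695760/353702 = 10.44880
Risk in exposed = 1711/3428 = 0.49912; risk in unexposed = 206/2366 = 0.08707; RR = 5.73267
OR/RR = 10.44880 / 5.73267 = 1.82268
The outcome is not rare, so the OR lies further from 1 than the RR.

1.82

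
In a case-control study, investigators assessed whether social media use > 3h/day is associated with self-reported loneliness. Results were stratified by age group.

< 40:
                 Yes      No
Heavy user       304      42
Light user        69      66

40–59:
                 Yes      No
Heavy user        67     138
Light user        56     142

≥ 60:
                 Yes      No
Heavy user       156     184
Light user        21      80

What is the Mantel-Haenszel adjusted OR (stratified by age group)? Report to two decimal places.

2.76

OR_MH = Σ(aᵢdᵢ/nᵢ) / Σ(bᵢcᵢ/nᵢ), where nᵢ is the stratum total.
Stratum 1 (< 40): n = 481; a·d/n = 304·66/481 = 41.7131; b·c/n = 42·69/481 = 6.0249
Stratum 2 (40–59): n = 403; a·d/n = 67·142/403 = 23.6079; b·c/n = 138·56/403 = 19.1762
Stratum 3 (≥ 60): n = 441; a·d/n = 156·80/441 = 28.2993; b·c/n = 184·21/441 = 8.7619
OR_MH = (41.7131 + 23.6079 + 28.2993) / (6.0249 + 19.1762 + 8.7619) = 93.6204 / 33.9630 = 2.75654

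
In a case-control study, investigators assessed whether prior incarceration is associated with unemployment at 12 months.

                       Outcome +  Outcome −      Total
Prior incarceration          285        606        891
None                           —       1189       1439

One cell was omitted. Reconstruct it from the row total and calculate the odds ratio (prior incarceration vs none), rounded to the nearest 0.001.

2.237

The missing cell is in the unexposed row: 1439 − 1189 = 250.
So a = 285, b = 606, c = 250, d = 1189.
OR = (a·d)/(b·c) = (285 × 1189) / (606 × 250) = 338865 / 151500 = 2.23673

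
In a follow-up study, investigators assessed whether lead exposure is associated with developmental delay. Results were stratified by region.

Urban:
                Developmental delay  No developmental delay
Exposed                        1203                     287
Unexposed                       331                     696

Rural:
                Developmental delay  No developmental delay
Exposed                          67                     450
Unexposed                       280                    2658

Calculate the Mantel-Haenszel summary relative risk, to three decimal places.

RR_MH = Σ(aᵢ·n₀ᵢ/nᵢ) / Σ(cᵢ·n₁ᵢ/nᵢ), with n₁ᵢ = aᵢ+bᵢ (exposed), n₀ᵢ = cᵢ+dᵢ (unexposed), nᵢ = n₁ᵢ+n₀ᵢ.
Stratum 1 (Urban): n₁ = 1490, n₀ = 1027, n = 2517; a·n₀/n = 1203·1027/2517 = 490.8546; c·n₁/n = 331·1490/2517 = 195.9436
Stratum 2 (Rural): n₁ = 517, n₀ = 2938, n = 3455; a·n₀/n = 67·2938/3455 = 56.9742; c·n₁/n = 280·517/3455 = 41.8987
RR_MH = (490.8546 + 56.9742) / (195.9436 + 41.8987) = 547.8288 / 237.8423 = 2.30333

2.303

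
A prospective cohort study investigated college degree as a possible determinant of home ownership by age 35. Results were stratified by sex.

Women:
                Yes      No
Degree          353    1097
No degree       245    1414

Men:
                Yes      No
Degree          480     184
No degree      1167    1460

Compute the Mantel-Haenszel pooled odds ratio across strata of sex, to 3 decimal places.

OR_MH = Σ(aᵢdᵢ/nᵢ) / Σ(bᵢcᵢ/nᵢ), where nᵢ is the stratum total.
Stratum 1 (Women): n = 3109; a·d/n = 353·1414/3109 = 160.5474; b·c/n = 1097·245/3109 = 86.4474
Stratum 2 (Men): n = 3291; a·d/n = 480·1460/3291 = 212.9444; b·c/n = 184·1167/3291 = 65.2470
OR_MH = (160.5474 + 212.9444) / (86.4474 + 65.2470) = 373.4918 / 151.6944 = 2.46213

2.462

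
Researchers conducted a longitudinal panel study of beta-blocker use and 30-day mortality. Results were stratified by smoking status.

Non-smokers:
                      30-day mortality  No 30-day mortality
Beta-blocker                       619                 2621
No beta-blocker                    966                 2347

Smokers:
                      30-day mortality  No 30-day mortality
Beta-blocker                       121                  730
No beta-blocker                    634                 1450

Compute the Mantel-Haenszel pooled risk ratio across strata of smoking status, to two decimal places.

0.60

RR_MH = Σ(aᵢ·n₀ᵢ/nᵢ) / Σ(cᵢ·n₁ᵢ/nᵢ), with n₁ᵢ = aᵢ+bᵢ (exposed), n₀ᵢ = cᵢ+dᵢ (unexposed), nᵢ = n₁ᵢ+n₀ᵢ.
Stratum 1 (Non-smokers): n₁ = 3240, n₀ = 3313, n = 6553; a·n₀/n = 619·3313/6553 = 312.9478; c·n₁/n = 966·3240/6553 = 477.6194
Stratum 2 (Smokers): n₁ = 851, n₀ = 2084, n = 2935; a·n₀/n = 121·2084/2935 = 85.9162; c·n₁/n = 634·851/2935 = 183.8276
RR_MH = (312.9478 + 85.9162) / (477.6194 + 183.8276) = 398.8640 / 661.4470 = 0.60302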